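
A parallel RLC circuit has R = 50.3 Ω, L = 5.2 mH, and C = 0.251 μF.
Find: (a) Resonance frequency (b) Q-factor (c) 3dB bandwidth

Step 1 — Resonance: ω₀ = 1/√(LC) = 1/√(0.0052·2.51e-07) = 2.768e+04 rad/s.
Step 2 — f₀ = ω₀/(2π) = 4405 Hz.
Step 3 — Parallel Q: Q = R/(ω₀L) = 50.3/(2.768e+04·0.0052) = 0.3495.
Step 4 — Bandwidth: Δω = ω₀/Q = 7.921e+04 rad/s; BW = Δω/(2π) = 1.261e+04 Hz.

(a) f₀ = 4405 Hz  (b) Q = 0.3495  (c) BW = 1.261e+04 Hz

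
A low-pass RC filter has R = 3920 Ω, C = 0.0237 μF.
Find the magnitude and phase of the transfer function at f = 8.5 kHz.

Step 1 — Angular frequency: ω = 2π·8500 = 5.341e+04 rad/s.
Step 2 — Transfer function: H(jω) = 1/(1 + jωRC).
Step 3 — Denominator: 1 + jωRC = 1 + j·5.341e+04·3920·2.37e-08 = 1 + j4.962.
Step 4 — H = 0.03903 - j0.1937.
Step 5 — Magnitude: |H| = 0.1976 (-14.1 dB); phase: φ = -78.6°.

|H| = 0.1976 (-14.1 dB), φ = -78.6°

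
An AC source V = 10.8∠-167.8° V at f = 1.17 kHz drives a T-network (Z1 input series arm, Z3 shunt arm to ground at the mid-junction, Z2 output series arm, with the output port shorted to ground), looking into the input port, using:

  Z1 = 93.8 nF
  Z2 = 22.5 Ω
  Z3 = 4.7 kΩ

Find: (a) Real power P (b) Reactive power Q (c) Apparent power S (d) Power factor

Step 1 — Angular frequency: ω = 2π·f = 2π·1170 = 7351 rad/s.
Step 2 — Component impedances:
  Z1: Z = 1/(jωC) = -j/(ω·C) = 0 - j1450 Ω
  Z2: Z = R = 22.5 Ω
  Z3: Z = R = 4700 Ω
Step 3 — With the output port shorted to ground, the output series arm Z2 runs from the junction to ground; the shunt arm Z3 also runs from the junction to ground. They appear in parallel: Z3 || Z2 = 22.39 Ω.
Step 4 — Series with input arm Z1: Z_in = Z1 + (Z3 || Z2) = 22.39 - j1450 Ω = 1450∠-89.1° Ω.
Step 5 — Source phasor: V = 10.8∠-167.8° V = -10.56 - j2.282 V.
Step 6 — Current: I = V / Z = 0.001461 - j0.007302 A = 0.007446∠-78.7° A.
Step 7 — Complex power: S = V·I* = 0.001242 - j0.08041 VA.
Step 8 — Real power: P = Re(S) = 0.001242 W.
Step 9 — Reactive power: Q = Im(S) = -0.08041 VAR.
Step 10 — Apparent power: |S| = 0.08042 VA.
Step 11 — Power factor: PF = P/|S| = 0.01544 (leading).

(a) P = 0.001242 W  (b) Q = -0.08041 VAR  (c) S = 0.08042 VA  (d) PF = 0.01544 (leading)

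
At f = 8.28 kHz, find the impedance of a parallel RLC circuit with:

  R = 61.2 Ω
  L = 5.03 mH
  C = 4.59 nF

Step 1 — Angular frequency: ω = 2π·f = 2π·8280 = 5.202e+04 rad/s.
Step 2 — Component impedances:
  R: Z = R = 61.2 Ω
  L: Z = jωL = j·5.202e+04·0.00503 = 0 + j261.7 Ω
  C: Z = 1/(jωC) = -j/(ω·C) = 0 - j4188 Ω
Step 3 — Parallel combination: 1/Z_total = 1/R + 1/L + 1/C; Z_total = 58.39 + j12.8 Ω = 59.78∠12.4° Ω.

Z = 58.39 + j12.8 Ω = 59.78∠12.4° Ω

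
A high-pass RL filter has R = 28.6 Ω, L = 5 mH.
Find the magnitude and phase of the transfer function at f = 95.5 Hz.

Step 1 — Angular frequency: ω = 2π·95.5 = 600 rad/s.
Step 2 — Transfer function: H(jω) = jωL/(R + jωL).
Step 3 — Numerator jωL = j·3; denominator R + jωL = 28.6 + j3.
Step 4 — H = 0.01088 + j0.1038.
Step 5 — Magnitude: |H| = 0.1043 (-19.6 dB); phase: φ = 84.0°.

|H| = 0.1043 (-19.6 dB), φ = 84.0°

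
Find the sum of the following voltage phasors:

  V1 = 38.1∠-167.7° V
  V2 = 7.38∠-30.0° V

Step 1 — Convert each phasor to rectangular form:
  V1 = 38.1·(cos(-167.7°) + j·sin(-167.7°)) = -37.23 - j8.116 V
  V2 = 7.38·(cos(-30.0°) + j·sin(-30.0°)) = 6.391 - j3.69 V
Step 2 — Sum components: V_total = -30.83 - j11.81 V.
Step 3 — Convert to polar: |V_total| = 33.02 V, ∠V_total = -159.0°.

V_total = 33.02∠-159.0° V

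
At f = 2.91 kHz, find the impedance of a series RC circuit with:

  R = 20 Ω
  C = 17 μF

Step 1 — Angular frequency: ω = 2π·f = 2π·2910 = 1.828e+04 rad/s.
Step 2 — Component impedances:
  R: Z = R = 20 Ω
  C: Z = 1/(jωC) = -j/(ω·C) = 0 - j3.217 Ω
Step 3 — Series combination: Z_total = R + C = 20 - j3.217 Ω = 20.26∠-9.1° Ω.

Z = 20 - j3.217 Ω = 20.26∠-9.1° Ω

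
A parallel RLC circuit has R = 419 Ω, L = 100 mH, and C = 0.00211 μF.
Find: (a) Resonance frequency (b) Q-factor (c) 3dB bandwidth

Step 1 — Resonance: ω₀ = 1/√(LC) = 1/√(0.1·2.11e-09) = 6.884e+04 rad/s.
Step 2 — f₀ = ω₀/(2π) = 1.096e+04 Hz.
Step 3 — Parallel Q: Q = R/(ω₀L) = 419/(6.884e+04·0.1) = 0.06086.
Step 4 — Bandwidth: Δω = ω₀/Q = 1.131e+06 rad/s; BW = Δω/(2π) = 1.8e+05 Hz.

(a) f₀ = 1.096e+04 Hz  (b) Q = 0.06086  (c) BW = 1.8e+05 Hz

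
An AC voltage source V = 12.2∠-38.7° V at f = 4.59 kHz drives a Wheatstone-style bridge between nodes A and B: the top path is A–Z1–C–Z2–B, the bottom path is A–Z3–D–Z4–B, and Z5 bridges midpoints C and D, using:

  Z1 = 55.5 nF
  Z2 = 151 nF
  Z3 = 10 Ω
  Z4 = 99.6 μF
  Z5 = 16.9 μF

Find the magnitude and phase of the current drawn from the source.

Step 1 — Angular frequency: ω = 2π·f = 2π·4590 = 2.884e+04 rad/s.
Step 2 — Component impedances:
  Z1: Z = 1/(jωC) = -j/(ω·C) = 0 - j624.8 Ω
  Z2: Z = 1/(jωC) = -j/(ω·C) = 0 - j229.6 Ω
  Z3: Z = R = 10 Ω
  Z4: Z = 1/(jωC) = -j/(ω·C) = 0 - j0.3481 Ω
  Z5: Z = 1/(jωC) = -j/(ω·C) = 0 - j2.052 Ω
Step 3 — Bridge requires nodal analysis (the Z5 bridge couples midpoints C and D, so the two paths cannot be reduced to a simple series/parallel combination). Setting node B to ground and injecting 1 A at node A, the 3-node admittance system at A, C, D solves to V_A = Z_AB = 9.997 - j0.5071 Ω = 10.01∠-2.9° Ω.
Step 4 — Source phasor: V = 12.2∠-38.7° V = 9.521 - j7.628 V.
Step 5 — Ohm's law: I = V / Z_total = (9.521 - j7.628) / (9.997 - j0.5071) = 0.9885 - j0.7129 A.
Step 6 — Convert to polar: |I| = 1.219 A, ∠I = -35.8°.

I = 1.219∠-35.8° A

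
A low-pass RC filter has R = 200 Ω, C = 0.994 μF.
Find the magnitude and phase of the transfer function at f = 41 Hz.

Step 1 — Angular frequency: ω = 2π·41 = 257.6 rad/s.
Step 2 — Transfer function: H(jω) = 1/(1 + jωRC).
Step 3 — Denominator: 1 + jωRC = 1 + j·257.6·200·9.94e-07 = 1 + j0.05121.
Step 4 — H = 0.9974 - j0.05108.
Step 5 — Magnitude: |H| = 0.9987 (-0.0 dB); phase: φ = -2.9°.

|H| = 0.9987 (-0.0 dB), φ = -2.9°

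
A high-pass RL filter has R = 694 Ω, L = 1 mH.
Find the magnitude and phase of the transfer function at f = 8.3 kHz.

Step 1 — Angular frequency: ω = 2π·8300 = 5.215e+04 rad/s.
Step 2 — Transfer function: H(jω) = jωL/(R + jωL).
Step 3 — Numerator jωL = j·52.15; denominator R + jωL = 694 + j52.15.
Step 4 — H = 0.005615 + j0.07472.
Step 5 — Magnitude: |H| = 0.07493 (-22.5 dB); phase: φ = 85.7°.

|H| = 0.07493 (-22.5 dB), φ = 85.7°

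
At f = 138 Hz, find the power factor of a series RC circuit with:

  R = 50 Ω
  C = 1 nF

Step 1 — Angular frequency: ω = 2π·f = 2π·138 = 867.1 rad/s.
Step 2 — Component impedances:
  R: Z = R = 50 Ω
  C: Z = 1/(jωC) = -j/(ω·C) = 0 - j1.153e+06 Ω
Step 3 — Series combination: Z_total = R + C = 50 - j1.153e+06 Ω = 1.153e+06∠-90.0° Ω.
Step 4 — Power factor: PF = cos(φ) = Re(Z)/|Z| = 50/1.1533e+06 = 4.335e-05.
Step 5 — Type: Im(Z) = -1.153e+06 ⇒ leading (phase φ = -90.0°).

PF = 4.335e-05 (leading, φ = -90.0°)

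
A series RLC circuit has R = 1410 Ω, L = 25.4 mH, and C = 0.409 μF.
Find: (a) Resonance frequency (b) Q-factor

Step 1 — Resonance condition Im(Z)=0 gives ω₀ = 1/√(LC).
Step 2 — ω₀ = 1/√(0.0254·4.09e-07) = 9811 rad/s.
Step 3 — f₀ = ω₀/(2π) = 1561 Hz.
Step 4 — Series Q: Q = ω₀L/R = 9811·0.0254/1410 = 0.1767.

(a) f₀ = 1561 Hz  (b) Q = 0.1767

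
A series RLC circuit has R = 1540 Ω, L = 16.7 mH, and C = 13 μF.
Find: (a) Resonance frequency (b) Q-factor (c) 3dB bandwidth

Step 1 — Resonance: ω₀ = 1/√(LC) = 1/√(0.0167·1.3e-05) = 2146 rad/s.
Step 2 — f₀ = ω₀/(2π) = 341.6 Hz.
Step 3 — Series Q: Q = ω₀L/R = 2146·0.0167/1540 = 0.02327.
Step 4 — Bandwidth: Δω = ω₀/Q = 9.222e+04 rad/s; BW = Δω/(2π) = 1.468e+04 Hz.

(a) f₀ = 341.6 Hz  (b) Q = 0.02327  (c) BW = 1.468e+04 Hz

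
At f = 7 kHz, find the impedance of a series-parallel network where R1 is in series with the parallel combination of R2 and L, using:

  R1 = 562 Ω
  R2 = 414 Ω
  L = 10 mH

Step 1 — Angular frequency: ω = 2π·f = 2π·7000 = 4.398e+04 rad/s.
Step 2 — Component impedances:
  R1: Z = R = 562 Ω
  R2: Z = R = 414 Ω
  L: Z = jωL = j·4.398e+04·0.01 = 0 + j439.8 Ω
Step 3 — Parallel branch: R2 || L = 1/(1/R2 + 1/L) = 219.5 + j206.6 Ω.
Step 4 — Series with R1: Z_total = R1 + (R2 || L) = 781.5 + j206.6 Ω = 808.4∠14.8° Ω.

Z = 781.5 + j206.6 Ω = 808.4∠14.8° Ω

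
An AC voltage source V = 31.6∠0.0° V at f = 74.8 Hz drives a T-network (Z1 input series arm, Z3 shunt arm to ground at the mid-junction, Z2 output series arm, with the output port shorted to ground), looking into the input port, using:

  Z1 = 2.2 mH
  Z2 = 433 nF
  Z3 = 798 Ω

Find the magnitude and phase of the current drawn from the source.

Step 1 — Angular frequency: ω = 2π·f = 2π·74.8 = 470 rad/s.
Step 2 — Component impedances:
  Z1: Z = jωL = j·470·0.0022 = 0 + j1.034 Ω
  Z2: Z = 1/(jωC) = -j/(ω·C) = 0 - j4914 Ω
  Z3: Z = R = 798 Ω
Step 3 — With the output port shorted to ground, the output series arm Z2 runs from the junction to ground; the shunt arm Z3 also runs from the junction to ground. They appear in parallel: Z3 || Z2 = 777.5 - j126.3 Ω.
Step 4 — Series with input arm Z1: Z_in = Z1 + (Z3 || Z2) = 777.5 - j125.2 Ω = 787.5∠-9.1° Ω.
Step 5 — Source phasor: V = 31.6∠0.0° V = 31.6 V.
Step 6 — Ohm's law: I = V / Z_total = (31.6) / (777.5 - j125.2) = 0.03962 + j0.006381 A.
Step 7 — Convert to polar: |I| = 0.04013 A, ∠I = 9.1°.

I = 0.04013∠9.1° A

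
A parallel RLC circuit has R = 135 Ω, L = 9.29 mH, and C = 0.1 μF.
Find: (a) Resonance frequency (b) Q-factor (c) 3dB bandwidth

Step 1 — Resonance: ω₀ = 1/√(LC) = 1/√(0.00929·1e-07) = 3.281e+04 rad/s.
Step 2 — f₀ = ω₀/(2π) = 5222 Hz.
Step 3 — Parallel Q: Q = R/(ω₀L) = 135/(3.281e+04·0.00929) = 0.4429.
Step 4 — Bandwidth: Δω = ω₀/Q = 7.407e+04 rad/s; BW = Δω/(2π) = 1.179e+04 Hz.

(a) f₀ = 5222 Hz  (b) Q = 0.4429  (c) BW = 1.179e+04 Hz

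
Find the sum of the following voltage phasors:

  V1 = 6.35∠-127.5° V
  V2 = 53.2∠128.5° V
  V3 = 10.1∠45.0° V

Step 1 — Convert each phasor to rectangular form:
  V1 = 6.35·(cos(-127.5°) + j·sin(-127.5°)) = -3.866 - j5.038 V
  V2 = 53.2·(cos(128.5°) + j·sin(128.5°)) = -33.12 + j41.63 V
  V3 = 10.1·(cos(45.0°) + j·sin(45.0°)) = 7.142 + j7.142 V
Step 2 — Sum components: V_total = -29.84 + j43.74 V.
Step 3 — Convert to polar: |V_total| = 52.95 V, ∠V_total = 124.3°.

V_total = 52.95∠124.3° V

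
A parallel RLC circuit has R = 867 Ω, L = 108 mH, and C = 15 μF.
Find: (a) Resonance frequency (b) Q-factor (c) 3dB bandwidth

Step 1 — Resonance: ω₀ = 1/√(LC) = 1/√(0.108·1.5e-05) = 785.7 rad/s.
Step 2 — f₀ = ω₀/(2π) = 125 Hz.
Step 3 — Parallel Q: Q = R/(ω₀L) = 867/(785.7·0.108) = 10.22.
Step 4 — Bandwidth: Δω = ω₀/Q = 76.89 rad/s; BW = Δω/(2π) = 12.24 Hz.

(a) f₀ = 125 Hz  (b) Q = 10.22  (c) BW = 12.24 Hz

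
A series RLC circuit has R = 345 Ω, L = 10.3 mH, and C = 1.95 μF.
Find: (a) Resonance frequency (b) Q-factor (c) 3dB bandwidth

Step 1 — Resonance: ω₀ = 1/√(LC) = 1/√(0.0103·1.95e-06) = 7056 rad/s.
Step 2 — f₀ = ω₀/(2π) = 1123 Hz.
Step 3 — Series Q: Q = ω₀L/R = 7056·0.0103/345 = 0.2107.
Step 4 — Bandwidth: Δω = ω₀/Q = 3.35e+04 rad/s; BW = Δω/(2π) = 5331 Hz.

(a) f₀ = 1123 Hz  (b) Q = 0.2107  (c) BW = 5331 Hz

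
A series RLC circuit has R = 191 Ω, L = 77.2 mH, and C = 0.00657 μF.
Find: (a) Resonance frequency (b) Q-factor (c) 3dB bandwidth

Step 1 — Resonance: ω₀ = 1/√(LC) = 1/√(0.0772·6.57e-09) = 4.44e+04 rad/s.
Step 2 — f₀ = ω₀/(2π) = 7067 Hz.
Step 3 — Series Q: Q = ω₀L/R = 4.44e+04·0.0772/191 = 17.95.
Step 4 — Bandwidth: Δω = ω₀/Q = 2474 rad/s; BW = Δω/(2π) = 393.8 Hz.

(a) f₀ = 7067 Hz  (b) Q = 17.95  (c) BW = 393.8 Hz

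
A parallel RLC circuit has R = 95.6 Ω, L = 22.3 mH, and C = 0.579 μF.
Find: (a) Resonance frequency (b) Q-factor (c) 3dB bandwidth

Step 1 — Resonance: ω₀ = 1/√(LC) = 1/√(0.0223·5.79e-07) = 8801 rad/s.
Step 2 — f₀ = ω₀/(2π) = 1401 Hz.
Step 3 — Parallel Q: Q = R/(ω₀L) = 95.6/(8801·0.0223) = 0.4871.
Step 4 — Bandwidth: Δω = ω₀/Q = 1.807e+04 rad/s; BW = Δω/(2π) = 2875 Hz.

(a) f₀ = 1401 Hz  (b) Q = 0.4871  (c) BW = 2875 Hz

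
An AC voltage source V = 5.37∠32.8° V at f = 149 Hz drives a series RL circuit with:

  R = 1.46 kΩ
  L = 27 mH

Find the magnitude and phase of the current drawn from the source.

Step 1 — Angular frequency: ω = 2π·f = 2π·149 = 936.2 rad/s.
Step 2 — Component impedances:
  R: Z = R = 1460 Ω
  L: Z = jωL = j·936.2·0.027 = 0 + j25.28 Ω
Step 3 — Series combination: Z_total = R + L = 1460 + j25.28 Ω = 1460∠1.0° Ω.
Step 4 — Source phasor: V = 5.37∠32.8° V = 4.514 + j2.909 V.
Step 5 — Ohm's law: I = V / Z_total = (4.514 + j2.909) / (1460 + j25.28) = 0.003125 + j0.001938 A.
Step 6 — Convert to polar: |I| = 0.003678 A, ∠I = 31.8°.

I = 0.003678∠31.8° A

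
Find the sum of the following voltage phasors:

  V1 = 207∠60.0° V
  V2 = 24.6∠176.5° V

Step 1 — Convert each phasor to rectangular form:
  V1 = 207·(cos(60.0°) + j·sin(60.0°)) = 103.5 + j179.3 V
  V2 = 24.6·(cos(176.5°) + j·sin(176.5°)) = -24.55 + j1.502 V
Step 2 — Sum components: V_total = 78.95 + j180.8 V.
Step 3 — Convert to polar: |V_total| = 197.3 V, ∠V_total = 66.4°.

V_total = 197.3∠66.4° V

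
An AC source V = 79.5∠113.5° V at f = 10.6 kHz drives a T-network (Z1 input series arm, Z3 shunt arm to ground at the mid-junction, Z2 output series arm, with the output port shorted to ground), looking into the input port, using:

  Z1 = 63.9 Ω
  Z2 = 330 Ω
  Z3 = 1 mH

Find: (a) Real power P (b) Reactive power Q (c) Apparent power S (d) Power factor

Step 1 — Angular frequency: ω = 2π·f = 2π·1.06e+04 = 6.66e+04 rad/s.
Step 2 — Component impedances:
  Z1: Z = R = 63.9 Ω
  Z2: Z = R = 330 Ω
  Z3: Z = jωL = j·6.66e+04·0.001 = 0 + j66.6 Ω
Step 3 — With the output port shorted to ground, the output series arm Z2 runs from the junction to ground; the shunt arm Z3 also runs from the junction to ground. They appear in parallel: Z3 || Z2 = 12.92 + j64 Ω.
Step 4 — Series with input arm Z1: Z_in = Z1 + (Z3 || Z2) = 76.82 + j64 Ω = 99.98∠39.8° Ω.
Step 5 — Source phasor: V = 79.5∠113.5° V = -31.7 + j72.91 V.
Step 6 — Current: I = V / Z = 0.2231 + j0.7632 A = 0.7952∠73.7° A.
Step 7 — Complex power: S = V·I* = 48.57 + j40.46 VA.
Step 8 — Real power: P = Re(S) = 48.57 W.
Step 9 — Reactive power: Q = Im(S) = 40.46 VAR.
Step 10 — Apparent power: |S| = 63.22 VA.
Step 11 — Power factor: PF = P/|S| = 0.7683 (lagging).

(a) P = 48.57 W  (b) Q = 40.46 VAR  (c) S = 63.22 VA  (d) PF = 0.7683 (lagging)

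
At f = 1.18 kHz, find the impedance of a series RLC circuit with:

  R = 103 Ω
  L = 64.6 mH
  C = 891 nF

Step 1 — Angular frequency: ω = 2π·f = 2π·1180 = 7414 rad/s.
Step 2 — Component impedances:
  R: Z = R = 103 Ω
  L: Z = jωL = j·7414·0.0646 = 0 + j479 Ω
  C: Z = 1/(jωC) = -j/(ω·C) = 0 - j151.4 Ω
Step 3 — Series combination: Z_total = R + L + C = 103 + j327.6 Ω = 343.4∠72.5° Ω.

Z = 103 + j327.6 Ω = 343.4∠72.5° Ω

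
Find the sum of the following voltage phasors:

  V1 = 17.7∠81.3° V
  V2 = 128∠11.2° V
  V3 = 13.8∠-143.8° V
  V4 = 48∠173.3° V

Step 1 — Convert each phasor to rectangular form:
  V1 = 17.7·(cos(81.3°) + j·sin(81.3°)) = 2.677 + j17.5 V
  V2 = 128·(cos(11.2°) + j·sin(11.2°)) = 125.6 + j24.86 V
  V3 = 13.8·(cos(-143.8°) + j·sin(-143.8°)) = -11.14 - j8.15 V
  V4 = 48·(cos(173.3°) + j·sin(173.3°)) = -47.67 + j5.6 V
Step 2 — Sum components: V_total = 69.43 + j39.81 V.
Step 3 — Convert to polar: |V_total| = 80.03 V, ∠V_total = 29.8°.

V_total = 80.03∠29.8° V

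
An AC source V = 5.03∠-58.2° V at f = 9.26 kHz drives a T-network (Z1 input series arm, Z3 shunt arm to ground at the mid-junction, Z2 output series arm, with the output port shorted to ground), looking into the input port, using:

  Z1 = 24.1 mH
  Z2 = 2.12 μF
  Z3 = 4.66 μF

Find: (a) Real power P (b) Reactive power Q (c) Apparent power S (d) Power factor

Step 1 — Angular frequency: ω = 2π·f = 2π·9260 = 5.818e+04 rad/s.
Step 2 — Component impedances:
  Z1: Z = jωL = j·5.818e+04·0.0241 = 0 + j1402 Ω
  Z2: Z = 1/(jωC) = -j/(ω·C) = 0 - j8.107 Ω
  Z3: Z = 1/(jωC) = -j/(ω·C) = 0 - j3.688 Ω
Step 3 — With the output port shorted to ground, the output series arm Z2 runs from the junction to ground; the shunt arm Z3 also runs from the junction to ground. They appear in parallel: Z3 || Z2 = 0 - j2.535 Ω.
Step 4 — Series with input arm Z1: Z_in = Z1 + (Z3 || Z2) = 0 + j1400 Ω = 1400∠90.0° Ω.
Step 5 — Source phasor: V = 5.03∠-58.2° V = 2.651 - j4.275 V.
Step 6 — Current: I = V / Z = -0.003054 - j0.001894 A = 0.003594∠-148.2° A.
Step 7 — Complex power: S = V·I* = 0 + j0.01808 VA.
Step 8 — Real power: P = Re(S) = 0 W.
Step 9 — Reactive power: Q = Im(S) = 0.01808 VAR.
Step 10 — Apparent power: |S| = 0.01808 VA.
Step 11 — Power factor: PF = P/|S| = 0 (lagging).

(a) P = 0 W  (b) Q = 0.01808 VAR  (c) S = 0.01808 VA  (d) PF = 0 (lagging)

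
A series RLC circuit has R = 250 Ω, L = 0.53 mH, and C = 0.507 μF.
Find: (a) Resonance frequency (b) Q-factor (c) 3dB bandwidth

Step 1 — Resonance condition Im(Z)=0 gives ω₀ = 1/√(LC).
Step 2 — ω₀ = 1/√(0.00053·5.07e-07) = 6.1e+04 rad/s.
Step 3 — f₀ = ω₀/(2π) = 9709 Hz.
Step 4 — Series Q: Q = ω₀L/R = 6.1e+04·0.00053/250 = 0.1293.
Step 5 — 3dB bandwidth: Δω = ω₀/Q = 4.717e+05 rad/s; BW = Δω/(2π) = 7.507e+04 Hz.

(a) f₀ = 9709 Hz  (b) Q = 0.1293  (c) BW = 7.507e+04 Hz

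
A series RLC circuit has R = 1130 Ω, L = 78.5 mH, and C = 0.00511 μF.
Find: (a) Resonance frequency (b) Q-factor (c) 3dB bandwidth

Step 1 — Resonance: ω₀ = 1/√(LC) = 1/√(0.0785·5.11e-09) = 4.993e+04 rad/s.
Step 2 — f₀ = ω₀/(2π) = 7946 Hz.
Step 3 — Series Q: Q = ω₀L/R = 4.993e+04·0.0785/1130 = 3.469.
Step 4 — Bandwidth: Δω = ω₀/Q = 1.439e+04 rad/s; BW = Δω/(2π) = 2291 Hz.

(a) f₀ = 7946 Hz  (b) Q = 3.469  (c) BW = 2291 Hz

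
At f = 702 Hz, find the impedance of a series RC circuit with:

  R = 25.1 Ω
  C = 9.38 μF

Step 1 — Angular frequency: ω = 2π·f = 2π·702 = 4411 rad/s.
Step 2 — Component impedances:
  R: Z = R = 25.1 Ω
  C: Z = 1/(jωC) = -j/(ω·C) = 0 - j24.17 Ω
Step 3 — Series combination: Z_total = R + C = 25.1 - j24.17 Ω = 34.85∠-43.9° Ω.

Z = 25.1 - j24.17 Ω = 34.85∠-43.9° Ω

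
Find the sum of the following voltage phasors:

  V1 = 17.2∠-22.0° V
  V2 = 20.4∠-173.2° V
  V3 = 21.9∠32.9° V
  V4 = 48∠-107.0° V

Step 1 — Convert each phasor to rectangular form:
  V1 = 17.2·(cos(-22.0°) + j·sin(-22.0°)) = 15.95 - j6.443 V
  V2 = 20.4·(cos(-173.2°) + j·sin(-173.2°)) = -20.26 - j2.415 V
  V3 = 21.9·(cos(32.9°) + j·sin(32.9°)) = 18.39 + j11.9 V
  V4 = 48·(cos(-107.0°) + j·sin(-107.0°)) = -14.03 - j45.9 V
Step 2 — Sum components: V_total = 0.0449 - j42.87 V.
Step 3 — Convert to polar: |V_total| = 42.87 V, ∠V_total = -89.9°.

V_total = 42.87∠-89.9° V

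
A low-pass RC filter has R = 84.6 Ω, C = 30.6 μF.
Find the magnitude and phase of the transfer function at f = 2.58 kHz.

Step 1 — Angular frequency: ω = 2π·2580 = 1.621e+04 rad/s.
Step 2 — Transfer function: H(jω) = 1/(1 + jωRC).
Step 3 — Denominator: 1 + jωRC = 1 + j·1.621e+04·84.6·3.06e-05 = 1 + j41.97.
Step 4 — H = 0.0005675 - j0.02382.
Step 5 — Magnitude: |H| = 0.02382 (-32.5 dB); phase: φ = -88.6°.

|H| = 0.02382 (-32.5 dB), φ = -88.6°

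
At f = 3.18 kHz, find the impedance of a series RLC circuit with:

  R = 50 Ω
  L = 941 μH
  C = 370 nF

Step 1 — Angular frequency: ω = 2π·f = 2π·3180 = 1.998e+04 rad/s.
Step 2 — Component impedances:
  R: Z = R = 50 Ω
  L: Z = jωL = j·1.998e+04·0.000941 = 0 + j18.8 Ω
  C: Z = 1/(jωC) = -j/(ω·C) = 0 - j135.3 Ω
Step 3 — Series combination: Z_total = R + L + C = 50 - j116.5 Ω = 126.7∠-66.8° Ω.

Z = 50 - j116.5 Ω = 126.7∠-66.8° Ω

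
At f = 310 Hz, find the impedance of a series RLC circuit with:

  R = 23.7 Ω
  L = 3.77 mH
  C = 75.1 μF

Step 1 — Angular frequency: ω = 2π·f = 2π·310 = 1948 rad/s.
Step 2 — Component impedances:
  R: Z = R = 23.7 Ω
  L: Z = jωL = j·1948·0.00377 = 0 + j7.343 Ω
  C: Z = 1/(jωC) = -j/(ω·C) = 0 - j6.836 Ω
Step 3 — Series combination: Z_total = R + L + C = 23.7 + j0.5069 Ω = 23.71∠1.2° Ω.

Z = 23.7 + j0.5069 Ω = 23.71∠1.2° Ω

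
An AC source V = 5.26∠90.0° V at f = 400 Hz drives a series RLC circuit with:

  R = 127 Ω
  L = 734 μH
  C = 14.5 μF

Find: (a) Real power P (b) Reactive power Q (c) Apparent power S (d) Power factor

Step 1 — Angular frequency: ω = 2π·f = 2π·400 = 2513 rad/s.
Step 2 — Component impedances:
  R: Z = R = 127 Ω
  L: Z = jωL = j·2513·0.000734 = 0 + j1.845 Ω
  C: Z = 1/(jωC) = -j/(ω·C) = 0 - j27.44 Ω
Step 3 — Series combination: Z_total = R + L + C = 127 - j25.6 Ω = 129.6∠-11.4° Ω.
Step 4 — Source phasor: V = 5.26∠90.0° V = 0 + j5.26 V.
Step 5 — Current: I = V / Z = -0.008021 + j0.0398 A = 0.0406∠101.4° A.
Step 6 — Complex power: S = V·I* = 0.2094 - j0.04219 VA.
Step 7 — Real power: P = Re(S) = 0.2094 W.
Step 8 — Reactive power: Q = Im(S) = -0.04219 VAR.
Step 9 — Apparent power: |S| = 0.2136 VA.
Step 10 — Power factor: PF = P/|S| = 0.9803 (leading).

(a) P = 0.2094 W  (b) Q = -0.04219 VAR  (c) S = 0.2136 VA  (d) PF = 0.9803 (leading)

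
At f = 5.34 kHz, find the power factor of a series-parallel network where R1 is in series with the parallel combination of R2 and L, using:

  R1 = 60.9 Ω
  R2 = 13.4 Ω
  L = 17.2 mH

Step 1 — Angular frequency: ω = 2π·f = 2π·5340 = 3.355e+04 rad/s.
Step 2 — Component impedances:
  R1: Z = R = 60.9 Ω
  R2: Z = R = 13.4 Ω
  L: Z = jωL = j·3.355e+04·0.0172 = 0 + j577.1 Ω
Step 3 — Parallel branch: R2 || L = 1/(1/R2 + 1/L) = 13.39 + j0.311 Ω.
Step 4 — Series with R1: Z_total = R1 + (R2 || L) = 74.29 + j0.311 Ω = 74.29∠0.2° Ω.
Step 5 — Power factor: PF = cos(φ) = Re(Z)/|Z| = 74.29/74.29 = 1.
Step 6 — Type: Im(Z) = 0.311 ⇒ lagging (phase φ = 0.2°).

PF = 1 (lagging, φ = 0.2°)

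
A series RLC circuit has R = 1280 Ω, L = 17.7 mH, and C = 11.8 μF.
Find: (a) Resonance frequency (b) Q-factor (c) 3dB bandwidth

Step 1 — Resonance condition Im(Z)=0 gives ω₀ = 1/√(LC).
Step 2 — ω₀ = 1/√(0.0177·1.18e-05) = 2188 rad/s.
Step 3 — f₀ = ω₀/(2π) = 348.3 Hz.
Step 4 — Series Q: Q = ω₀L/R = 2188·0.0177/1280 = 0.03026.
Step 5 — 3dB bandwidth: Δω = ω₀/Q = 7.232e+04 rad/s; BW = Δω/(2π) = 1.151e+04 Hz.

(a) f₀ = 348.3 Hz  (b) Q = 0.03026  (c) BW = 1.151e+04 Hz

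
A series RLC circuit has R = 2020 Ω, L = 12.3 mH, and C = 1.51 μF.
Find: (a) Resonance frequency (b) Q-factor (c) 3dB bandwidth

Step 1 — Resonance: ω₀ = 1/√(LC) = 1/√(0.0123·1.51e-06) = 7338 rad/s.
Step 2 — f₀ = ω₀/(2π) = 1168 Hz.
Step 3 — Series Q: Q = ω₀L/R = 7338·0.0123/2020 = 0.04468.
Step 4 — Bandwidth: Δω = ω₀/Q = 1.642e+05 rad/s; BW = Δω/(2π) = 2.614e+04 Hz.

(a) f₀ = 1168 Hz  (b) Q = 0.04468  (c) BW = 2.614e+04 Hz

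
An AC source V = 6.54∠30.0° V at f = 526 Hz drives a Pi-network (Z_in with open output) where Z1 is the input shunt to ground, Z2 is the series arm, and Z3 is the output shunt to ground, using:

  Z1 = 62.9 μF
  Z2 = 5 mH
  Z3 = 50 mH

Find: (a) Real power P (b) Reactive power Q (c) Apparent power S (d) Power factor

Step 1 — Angular frequency: ω = 2π·f = 2π·526 = 3305 rad/s.
Step 2 — Component impedances:
  Z1: Z = 1/(jωC) = -j/(ω·C) = 0 - j4.81 Ω
  Z2: Z = jωL = j·3305·0.005 = 0 + j16.52 Ω
  Z3: Z = jωL = j·3305·0.05 = 0 + j165.2 Ω
Step 3 — With open output, the series arm Z2 and the output shunt Z3 appear in series to ground: Z2 + Z3 = 0 + j181.8 Ω.
Step 4 — Parallel with input shunt Z1: Z_in = Z1 || (Z2 + Z3) = 0 - j4.941 Ω = 4.941∠-90.0° Ω.
Step 5 — Source phasor: V = 6.54∠30.0° V = 5.664 + j3.27 V.
Step 6 — Current: I = V / Z = -0.6618 + j1.146 A = 1.324∠120.0° A.
Step 7 — Complex power: S = V·I* = 0 - j8.656 VA.
Step 8 — Real power: P = Re(S) = 0 W.
Step 9 — Reactive power: Q = Im(S) = -8.656 VAR.
Step 10 — Apparent power: |S| = 8.656 VA.
Step 11 — Power factor: PF = P/|S| = 0 (leading).

(a) P = 0 W  (b) Q = -8.656 VAR  (c) S = 8.656 VA  (d) PF = 0 (leading)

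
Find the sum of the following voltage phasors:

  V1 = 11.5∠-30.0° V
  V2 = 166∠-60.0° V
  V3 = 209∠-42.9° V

Step 1 — Convert each phasor to rectangular form:
  V1 = 11.5·(cos(-30.0°) + j·sin(-30.0°)) = 9.959 - j5.75 V
  V2 = 166·(cos(-60.0°) + j·sin(-60.0°)) = 83 - j143.8 V
  V3 = 209·(cos(-42.9°) + j·sin(-42.9°)) = 153.1 - j142.3 V
Step 2 — Sum components: V_total = 246.1 - j291.8 V.
Step 3 — Convert to polar: |V_total| = 381.7 V, ∠V_total = -49.9°.

V_total = 381.7∠-49.9° V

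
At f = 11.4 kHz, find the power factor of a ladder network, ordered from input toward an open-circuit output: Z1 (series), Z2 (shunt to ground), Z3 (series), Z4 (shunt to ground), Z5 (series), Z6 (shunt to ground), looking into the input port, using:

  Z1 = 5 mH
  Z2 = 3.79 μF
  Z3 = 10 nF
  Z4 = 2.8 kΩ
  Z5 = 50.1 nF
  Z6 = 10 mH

Step 1 — Angular frequency: ω = 2π·f = 2π·1.14e+04 = 7.163e+04 rad/s.
Step 2 — Component impedances:
  Z1: Z = jωL = j·7.163e+04·0.005 = 0 + j358.1 Ω
  Z2: Z = 1/(jωC) = -j/(ω·C) = 0 - j3.684 Ω
  Z3: Z = 1/(jωC) = -j/(ω·C) = 0 - j1396 Ω
  Z4: Z = R = 2800 Ω
  Z5: Z = 1/(jωC) = -j/(ω·C) = 0 - j278.7 Ω
  Z6: Z = jωL = j·7.163e+04·0.01 = 0 + j716.3 Ω
Step 3 — Ladder network (open output): work backward from the far end, alternating series and parallel combinations. Z_in = 0.0009532 + j354.5 Ω = 354.5∠90.0° Ω.
Step 4 — Power factor: PF = cos(φ) = Re(Z)/|Z| = 0.0009532/354.5 = 2.689e-06.
Step 5 — Type: Im(Z) = 354.5 ⇒ lagging (phase φ = 90.0°).

PF = 2.689e-06 (lagging, φ = 90.0°)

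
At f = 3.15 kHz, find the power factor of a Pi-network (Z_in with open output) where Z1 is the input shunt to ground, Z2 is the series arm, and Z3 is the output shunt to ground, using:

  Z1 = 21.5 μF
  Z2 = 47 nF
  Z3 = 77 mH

Step 1 — Angular frequency: ω = 2π·f = 2π·3150 = 1.979e+04 rad/s.
Step 2 — Component impedances:
  Z1: Z = 1/(jωC) = -j/(ω·C) = 0 - j2.35 Ω
  Z2: Z = 1/(jωC) = -j/(ω·C) = 0 - j1075 Ω
  Z3: Z = jωL = j·1.979e+04·0.077 = 0 + j1524 Ω
Step 3 — With open output, the series arm Z2 and the output shunt Z3 appear in series to ground: Z2 + Z3 = 0 + j449 Ω.
Step 4 — Parallel with input shunt Z1: Z_in = Z1 || (Z2 + Z3) = 0 - j2.362 Ω = 2.362∠-90.0° Ω.
Step 5 — Power factor: PF = cos(φ) = Re(Z)/|Z| = 0/2.362 = 0.
Step 6 — Type: Im(Z) = -2.362 ⇒ leading (phase φ = -90.0°).

PF = 0 (leading, φ = -90.0°)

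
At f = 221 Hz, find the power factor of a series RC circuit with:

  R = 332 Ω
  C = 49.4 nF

Step 1 — Angular frequency: ω = 2π·f = 2π·221 = 1389 rad/s.
Step 2 — Component impedances:
  R: Z = R = 332 Ω
  C: Z = 1/(jωC) = -j/(ω·C) = 0 - j1.458e+04 Ω
Step 3 — Series combination: Z_total = R + C = 332 - j1.458e+04 Ω = 1.458e+04∠-88.7° Ω.
Step 4 — Power factor: PF = cos(φ) = Re(Z)/|Z| = 332/1.458e+04 = 0.02277.
Step 5 — Type: Im(Z) = -1.458e+04 ⇒ leading (phase φ = -88.7°).

PF = 0.02277 (leading, φ = -88.7°)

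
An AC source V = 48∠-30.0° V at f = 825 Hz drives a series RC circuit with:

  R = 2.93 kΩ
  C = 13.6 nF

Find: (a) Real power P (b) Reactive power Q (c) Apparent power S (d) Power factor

Step 1 — Angular frequency: ω = 2π·f = 2π·825 = 5184 rad/s.
Step 2 — Component impedances:
  R: Z = R = 2930 Ω
  C: Z = 1/(jωC) = -j/(ω·C) = 0 - j1.418e+04 Ω
Step 3 — Series combination: Z_total = R + C = 2930 - j1.418e+04 Ω = 1.448e+04∠-78.3° Ω.
Step 4 — Source phasor: V = 48∠-30.0° V = 41.57 - j24 V.
Step 5 — Current: I = V / Z = 0.002203 + j0.002475 A = 0.003314∠48.3° A.
Step 6 — Complex power: S = V·I* = 0.03218 - j0.1558 VA.
Step 7 — Real power: P = Re(S) = 0.03218 W.
Step 8 — Reactive power: Q = Im(S) = -0.1558 VAR.
Step 9 — Apparent power: |S| = 0.1591 VA.
Step 10 — Power factor: PF = P/|S| = 0.2023 (leading).

(a) P = 0.03218 W  (b) Q = -0.1558 VAR  (c) S = 0.1591 VA  (d) PF = 0.2023 (leading)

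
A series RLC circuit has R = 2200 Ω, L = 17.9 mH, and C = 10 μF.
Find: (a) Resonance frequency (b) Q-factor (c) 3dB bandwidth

Step 1 — Resonance condition Im(Z)=0 gives ω₀ = 1/√(LC).
Step 2 — ω₀ = 1/√(0.0179·1e-05) = 2364 rad/s.
Step 3 — f₀ = ω₀/(2π) = 376.2 Hz.
Step 4 — Series Q: Q = ω₀L/R = 2364·0.0179/2200 = 0.01923.
Step 5 — 3dB bandwidth: Δω = ω₀/Q = 1.229e+05 rad/s; BW = Δω/(2π) = 1.956e+04 Hz.

(a) f₀ = 376.2 Hz  (b) Q = 0.01923  (c) BW = 1.956e+04 Hz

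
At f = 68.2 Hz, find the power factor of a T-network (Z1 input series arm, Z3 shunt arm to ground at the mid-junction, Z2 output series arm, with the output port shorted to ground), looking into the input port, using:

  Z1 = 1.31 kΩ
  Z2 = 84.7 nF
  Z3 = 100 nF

Step 1 — Angular frequency: ω = 2π·f = 2π·68.2 = 428.5 rad/s.
Step 2 — Component impedances:
  Z1: Z = R = 1310 Ω
  Z2: Z = 1/(jωC) = -j/(ω·C) = 0 - j2.755e+04 Ω
  Z3: Z = 1/(jωC) = -j/(ω·C) = 0 - j2.334e+04 Ω
Step 3 — With the output port shorted to ground, the output series arm Z2 runs from the junction to ground; the shunt arm Z3 also runs from the junction to ground. They appear in parallel: Z3 || Z2 = 0 - j1.263e+04 Ω.
Step 4 — Series with input arm Z1: Z_in = Z1 + (Z3 || Z2) = 1310 - j1.263e+04 Ω = 1.27e+04∠-84.1° Ω.
Step 5 — Power factor: PF = cos(φ) = Re(Z)/|Z| = 1310/1.27e+04 = 0.1031.
Step 6 — Type: Im(Z) = -1.263e+04 ⇒ leading (phase φ = -84.1°).

PF = 0.1031 (leading, φ = -84.1°)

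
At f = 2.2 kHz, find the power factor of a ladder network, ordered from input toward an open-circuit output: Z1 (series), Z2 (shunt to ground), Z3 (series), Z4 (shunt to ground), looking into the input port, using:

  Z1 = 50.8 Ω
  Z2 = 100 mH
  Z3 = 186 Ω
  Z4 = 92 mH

Step 1 — Angular frequency: ω = 2π·f = 2π·2200 = 1.382e+04 rad/s.
Step 2 — Component impedances:
  Z1: Z = R = 50.8 Ω
  Z2: Z = jωL = j·1.382e+04·0.1 = 0 + j1382 Ω
  Z3: Z = R = 186 Ω
  Z4: Z = jωL = j·1.382e+04·0.092 = 0 + j1272 Ω
Step 3 — Ladder network (open output): work backward from the far end, alternating series and parallel combinations. Z_in = 101 + j665.9 Ω = 673.5∠81.4° Ω.
Step 4 — Power factor: PF = cos(φ) = Re(Z)/|Z| = 101/673.5 = 0.15.
Step 5 — Type: Im(Z) = 665.9 ⇒ lagging (phase φ = 81.4°).

PF = 0.15 (lagging, φ = 81.4°)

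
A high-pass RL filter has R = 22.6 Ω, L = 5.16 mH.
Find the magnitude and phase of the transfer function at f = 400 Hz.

Step 1 — Angular frequency: ω = 2π·400 = 2513 rad/s.
Step 2 — Transfer function: H(jω) = jωL/(R + jωL).
Step 3 — Numerator jωL = j·12.97; denominator R + jωL = 22.6 + j12.97.
Step 4 — H = 0.2477 + j0.4317.
Step 5 — Magnitude: |H| = 0.4977 (-6.1 dB); phase: φ = 60.2°.

|H| = 0.4977 (-6.1 dB), φ = 60.2°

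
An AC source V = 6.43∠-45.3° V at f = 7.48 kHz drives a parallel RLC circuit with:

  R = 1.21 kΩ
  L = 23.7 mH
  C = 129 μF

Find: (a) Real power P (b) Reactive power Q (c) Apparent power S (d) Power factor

Step 1 — Angular frequency: ω = 2π·f = 2π·7480 = 4.7e+04 rad/s.
Step 2 — Component impedances:
  R: Z = R = 1210 Ω
  L: Z = jωL = j·4.7e+04·0.0237 = 0 + j1114 Ω
  C: Z = 1/(jωC) = -j/(ω·C) = 0 - j0.1649 Ω
Step 3 — Parallel combination: 1/Z_total = 1/R + 1/L + 1/C; Z_total = 2.249e-05 - j0.165 Ω = 0.165∠-90.0° Ω.
Step 4 — Source phasor: V = 6.43∠-45.3° V = 4.523 - j4.57 V.
Step 5 — Current: I = V / Z = 27.71 + j27.41 A = 38.98∠44.7° A.
Step 6 — Complex power: S = V·I* = 0.03417 - j250.6 VA.
Step 7 — Real power: P = Re(S) = 0.03417 W.
Step 8 — Reactive power: Q = Im(S) = -250.6 VAR.
Step 9 — Apparent power: |S| = 250.6 VA.
Step 10 — Power factor: PF = P/|S| = 0.0001363 (leading).

(a) P = 0.03417 W  (b) Q = -250.6 VAR  (c) S = 250.6 VA  (d) PF = 0.0001363 (leading)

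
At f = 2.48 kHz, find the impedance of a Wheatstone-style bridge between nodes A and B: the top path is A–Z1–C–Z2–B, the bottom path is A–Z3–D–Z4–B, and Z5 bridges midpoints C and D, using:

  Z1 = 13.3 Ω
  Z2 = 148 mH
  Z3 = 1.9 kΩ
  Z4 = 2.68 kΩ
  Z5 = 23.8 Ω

Step 1 — Angular frequency: ω = 2π·f = 2π·2480 = 1.558e+04 rad/s.
Step 2 — Component impedances:
  Z1: Z = R = 13.3 Ω
  Z2: Z = jωL = j·1.558e+04·0.148 = 0 + j2306 Ω
  Z3: Z = R = 1900 Ω
  Z4: Z = R = 2680 Ω
  Z5: Z = R = 23.8 Ω
Step 3 — Bridge requires nodal analysis (the Z5 bridge couples midpoints C and D, so the two paths cannot be reduced to a simple series/parallel combination). Setting node B to ground and injecting 1 A at node A, the 3-node admittance system at A, C, D solves to V_A = Z_AB = 1152 + j1335 Ω = 1763∠49.2° Ω.

Z = 1152 + j1335 Ω = 1763∠49.2° Ω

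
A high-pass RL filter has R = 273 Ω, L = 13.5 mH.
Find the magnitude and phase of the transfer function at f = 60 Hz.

Step 1 — Angular frequency: ω = 2π·60 = 377 rad/s.
Step 2 — Transfer function: H(jω) = jωL/(R + jωL).
Step 3 — Numerator jωL = j·5.089; denominator R + jωL = 273 + j5.089.
Step 4 — H = 0.0003474 + j0.01864.
Step 5 — Magnitude: |H| = 0.01864 (-34.6 dB); phase: φ = 88.9°.

|H| = 0.01864 (-34.6 dB), φ = 88.9°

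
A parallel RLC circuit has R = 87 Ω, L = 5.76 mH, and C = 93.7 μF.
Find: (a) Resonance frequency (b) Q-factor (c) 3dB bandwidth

Step 1 — Resonance: ω₀ = 1/√(LC) = 1/√(0.00576·9.37e-05) = 1361 rad/s.
Step 2 — f₀ = ω₀/(2π) = 216.6 Hz.
Step 3 — Parallel Q: Q = R/(ω₀L) = 87/(1361·0.00576) = 11.1.
Step 4 — Bandwidth: Δω = ω₀/Q = 122.7 rad/s; BW = Δω/(2π) = 19.52 Hz.

(a) f₀ = 216.6 Hz  (b) Q = 11.1  (c) BW = 19.52 Hz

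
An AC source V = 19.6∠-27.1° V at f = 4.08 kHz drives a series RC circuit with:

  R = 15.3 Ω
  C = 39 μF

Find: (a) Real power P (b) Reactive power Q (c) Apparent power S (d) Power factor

Step 1 — Angular frequency: ω = 2π·f = 2π·4080 = 2.564e+04 rad/s.
Step 2 — Component impedances:
  R: Z = R = 15.3 Ω
  C: Z = 1/(jωC) = -j/(ω·C) = 0 - j1 Ω
Step 3 — Series combination: Z_total = R + C = 15.3 - j1 Ω = 15.33∠-3.7° Ω.
Step 4 — Source phasor: V = 19.6∠-27.1° V = 17.45 - j8.929 V.
Step 5 — Current: I = V / Z = 1.174 - j0.5069 A = 1.278∠-23.4° A.
Step 6 — Complex power: S = V·I* = 25 - j1.634 VA.
Step 7 — Real power: P = Re(S) = 25 W.
Step 8 — Reactive power: Q = Im(S) = -1.634 VAR.
Step 9 — Apparent power: |S| = 25.06 VA.
Step 10 — Power factor: PF = P/|S| = 0.9979 (leading).

(a) P = 25 W  (b) Q = -1.634 VAR  (c) S = 25.06 VA  (d) PF = 0.9979 (leading)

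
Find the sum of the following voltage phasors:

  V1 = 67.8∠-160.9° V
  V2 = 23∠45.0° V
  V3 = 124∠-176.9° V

Step 1 — Convert each phasor to rectangular form:
  V1 = 67.8·(cos(-160.9°) + j·sin(-160.9°)) = -64.07 - j22.19 V
  V2 = 23·(cos(45.0°) + j·sin(45.0°)) = 16.26 + j16.26 V
  V3 = 124·(cos(-176.9°) + j·sin(-176.9°)) = -123.8 - j6.706 V
Step 2 — Sum components: V_total = -171.6 - j12.63 V.
Step 3 — Convert to polar: |V_total| = 172.1 V, ∠V_total = -175.8°.

V_total = 172.1∠-175.8° V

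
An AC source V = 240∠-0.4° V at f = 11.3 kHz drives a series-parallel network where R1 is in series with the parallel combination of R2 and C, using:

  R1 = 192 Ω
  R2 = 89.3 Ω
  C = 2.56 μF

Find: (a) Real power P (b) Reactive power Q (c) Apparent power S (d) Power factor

Step 1 — Angular frequency: ω = 2π·f = 2π·1.13e+04 = 7.1e+04 rad/s.
Step 2 — Component impedances:
  R1: Z = R = 192 Ω
  R2: Z = R = 89.3 Ω
  C: Z = 1/(jωC) = -j/(ω·C) = 0 - j5.502 Ω
Step 3 — Parallel branch: R2 || C = 1/(1/R2 + 1/C) = 0.3377 - j5.481 Ω.
Step 4 — Series with R1: Z_total = R1 + (R2 || C) = 192.3 - j5.481 Ω = 192.4∠-1.6° Ω.
Step 5 — Source phasor: V = 240∠-0.4° V = 240 - j1.676 V.
Step 6 — Current: I = V / Z = 1.247 + j0.02682 A = 1.247∠1.2° A.
Step 7 — Complex power: S = V·I* = 299.2 - j8.527 VA.
Step 8 — Real power: P = Re(S) = 299.2 W.
Step 9 — Reactive power: Q = Im(S) = -8.527 VAR.
Step 10 — Apparent power: |S| = 299.4 VA.
Step 11 — Power factor: PF = P/|S| = 0.9996 (leading).

(a) P = 299.2 W  (b) Q = -8.527 VAR  (c) S = 299.4 VA  (d) PF = 0.9996 (leading)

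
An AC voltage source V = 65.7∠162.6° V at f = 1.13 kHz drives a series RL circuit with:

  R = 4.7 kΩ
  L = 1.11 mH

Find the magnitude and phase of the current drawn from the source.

Step 1 — Angular frequency: ω = 2π·f = 2π·1130 = 7100 rad/s.
Step 2 — Component impedances:
  R: Z = R = 4700 Ω
  L: Z = jωL = j·7100·0.00111 = 0 + j7.881 Ω
Step 3 — Series combination: Z_total = R + L = 4700 + j7.881 Ω = 4700∠0.1° Ω.
Step 4 — Source phasor: V = 65.7∠162.6° V = -62.69 + j19.65 V.
Step 5 — Ohm's law: I = V / Z_total = (-62.69 + j19.65) / (4700 + j7.881) = -0.01333 + j0.004203 A.
Step 6 — Convert to polar: |I| = 0.01398 A, ∠I = 162.5°.

I = 0.01398∠162.5° A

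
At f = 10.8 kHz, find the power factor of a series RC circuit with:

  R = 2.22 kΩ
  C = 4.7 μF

Step 1 — Angular frequency: ω = 2π·f = 2π·1.08e+04 = 6.786e+04 rad/s.
Step 2 — Component impedances:
  R: Z = R = 2220 Ω
  C: Z = 1/(jωC) = -j/(ω·C) = 0 - j3.135 Ω
Step 3 — Series combination: Z_total = R + C = 2220 - j3.135 Ω = 2220∠-0.1° Ω.
Step 4 — Power factor: PF = cos(φ) = Re(Z)/|Z| = 2220/2220 = 1.
Step 5 — Type: Im(Z) = -3.135 ⇒ leading (phase φ = -0.1°).

PF = 1 (leading, φ = -0.1°)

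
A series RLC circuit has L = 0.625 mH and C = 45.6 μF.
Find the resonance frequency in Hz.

Step 1 — Resonance condition Im(Z)=0 gives ω₀ = 1/√(LC).
Step 2 — ω₀ = 1/√(0.000625·4.56e-05) = 5923 rad/s.
Step 3 — f₀ = ω₀/(2π) = 942.8 Hz.

f₀ = 942.8 Hz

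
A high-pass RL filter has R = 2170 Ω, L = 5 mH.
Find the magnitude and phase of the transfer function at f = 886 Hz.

Step 1 — Angular frequency: ω = 2π·886 = 5567 rad/s.
Step 2 — Transfer function: H(jω) = jωL/(R + jωL).
Step 3 — Numerator jωL = j·27.83; denominator R + jωL = 2170 + j27.83.
Step 4 — H = 0.0001645 + j0.01282.
Step 5 — Magnitude: |H| = 0.01283 (-37.8 dB); phase: φ = 89.3°.

|H| = 0.01283 (-37.8 dB), φ = 89.3°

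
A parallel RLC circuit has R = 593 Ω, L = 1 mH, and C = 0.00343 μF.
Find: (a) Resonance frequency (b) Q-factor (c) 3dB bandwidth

Step 1 — Resonance: ω₀ = 1/√(LC) = 1/√(0.001·3.43e-09) = 5.399e+05 rad/s.
Step 2 — f₀ = ω₀/(2π) = 8.594e+04 Hz.
Step 3 — Parallel Q: Q = R/(ω₀L) = 593/(5.399e+05·0.001) = 1.098.
Step 4 — Bandwidth: Δω = ω₀/Q = 4.916e+05 rad/s; BW = Δω/(2π) = 7.825e+04 Hz.

(a) f₀ = 8.594e+04 Hz  (b) Q = 1.098  (c) BW = 7.825e+04 Hz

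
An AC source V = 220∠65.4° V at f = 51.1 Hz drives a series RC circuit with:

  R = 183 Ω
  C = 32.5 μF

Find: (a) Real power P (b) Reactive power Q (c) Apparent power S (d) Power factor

Step 1 — Angular frequency: ω = 2π·f = 2π·51.1 = 321.1 rad/s.
Step 2 — Component impedances:
  R: Z = R = 183 Ω
  C: Z = 1/(jωC) = -j/(ω·C) = 0 - j95.83 Ω
Step 3 — Series combination: Z_total = R + C = 183 - j95.83 Ω = 206.6∠-27.6° Ω.
Step 4 — Source phasor: V = 220∠65.4° V = 91.58 + j200 V.
Step 5 — Current: I = V / Z = -0.05648 + j1.063 A = 1.065∠93.0° A.
Step 6 — Complex power: S = V·I* = 207.6 - j108.7 VA.
Step 7 — Real power: P = Re(S) = 207.6 W.
Step 8 — Reactive power: Q = Im(S) = -108.7 VAR.
Step 9 — Apparent power: |S| = 234.3 VA.
Step 10 — Power factor: PF = P/|S| = 0.8859 (leading).

(a) P = 207.6 W  (b) Q = -108.7 VAR  (c) S = 234.3 VA  (d) PF = 0.8859 (leading)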